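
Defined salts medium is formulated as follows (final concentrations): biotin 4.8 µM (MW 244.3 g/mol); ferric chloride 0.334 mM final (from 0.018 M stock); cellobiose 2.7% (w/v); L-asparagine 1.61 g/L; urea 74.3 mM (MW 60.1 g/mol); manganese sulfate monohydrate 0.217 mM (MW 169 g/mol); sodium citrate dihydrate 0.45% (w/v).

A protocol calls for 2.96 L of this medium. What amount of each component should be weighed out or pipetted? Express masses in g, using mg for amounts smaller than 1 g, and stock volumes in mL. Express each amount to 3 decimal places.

Working volume: 2.96 L.
biotin: 4.8 µmol/L × 244.3 g/mol × 2.96 L ÷ 1000 = 3.471 mg
ferric chloride: dilute stock: 0.334 mM × 2960 mL ÷ 18 mM = 54.924 mL
cellobiose: 2.7% w/v = 27 g/L → 27 × 2.96 L = 79.920 g
L-asparagine: 1.61 g/L × 2.96 L = 4.766 g
urea: 74.3 mmol/L × 60.1 g/mol × 2.96 L ÷ 1000 = 13.218 g
manganese sulfate monohydrate: 0.217 mmol/L × 169 mg/mmol × 2.96 L = 108.552 mg
sodium citrate dihydrate: 0.45 g per 100 mL × 2960 mL ÷ 100 = 13.320 g

biotin 3.471 mg; ferric chloride 54.924 mL; cellobiose 79.920 g; L-asparagine 4.766 g; urea 13.218 g; manganese sulfate monohydrate 108.552 mg; sodium citrate dihydrate 13.320 g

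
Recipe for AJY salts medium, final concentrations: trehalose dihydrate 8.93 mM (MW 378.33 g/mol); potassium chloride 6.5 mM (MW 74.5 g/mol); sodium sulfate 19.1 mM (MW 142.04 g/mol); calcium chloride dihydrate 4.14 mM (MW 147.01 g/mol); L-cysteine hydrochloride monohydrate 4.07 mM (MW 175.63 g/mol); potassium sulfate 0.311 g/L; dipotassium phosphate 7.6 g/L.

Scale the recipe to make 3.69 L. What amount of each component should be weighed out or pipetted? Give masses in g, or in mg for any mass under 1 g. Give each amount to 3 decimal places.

trehalose dihydrate 12.467 g; potassium chloride 1.787 g; sodium sulfate 10.011 g; calcium chloride dihydrate 2.246 g; L-cysteine hydrochloride monohydrate 2.638 g; potassium sulfate 1.148 g; dipotassium phosphate 28.044 g

Scale factor relative to 1 L: 3.69.
trehalose dihydrate: 8.93 mmol/L × 378.33 g/mol × 3.69 L ÷ 1000 = 12.467 g
potassium chloride: 6.5 mmol/L × 74.5 g/mol × 3.69 L ÷ 1000 = 1.787 g
sodium sulfate: 19.1 mmol/L × 142.04 g/mol × 3.69 L ÷ 1000 = 10.011 g
calcium chloride dihydrate: 4.14 mmol/L × 147.01 g/mol × 3.69 L ÷ 1000 = 2.246 g
L-cysteine hydrochloride monohydrate: 4.07 mmol/L × 175.63 g/mol × 3.69 L ÷ 1000 = 2.638 g
potassium sulfate: 0.311 g/L × 3.69 L = 1.148 g
dipotassium phosphate: 7.6 g/L × 3.69 L = 28.044 g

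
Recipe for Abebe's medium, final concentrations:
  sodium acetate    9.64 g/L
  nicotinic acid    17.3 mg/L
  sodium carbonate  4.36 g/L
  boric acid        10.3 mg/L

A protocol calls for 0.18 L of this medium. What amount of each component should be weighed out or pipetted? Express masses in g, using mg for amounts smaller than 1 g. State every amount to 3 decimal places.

Working volume: 0.18 L.
sodium acetate: 9.64 g/L × 0.18 L = 1.735 g
nicotinic acid: 17.3 mg/L × 0.18 L = 3.114 mg
sodium carbonate: 4.36 g/L × 0.18 L = 0.7848 g = 784.800 mg
boric acid: 10.3 mg/L × 0.18 L = 1.854 mg

sodium acetate 1.735 g; nicotinic acid 3.114 mg; sodium carbonate 784.800 mg; boric acid 1.854 mg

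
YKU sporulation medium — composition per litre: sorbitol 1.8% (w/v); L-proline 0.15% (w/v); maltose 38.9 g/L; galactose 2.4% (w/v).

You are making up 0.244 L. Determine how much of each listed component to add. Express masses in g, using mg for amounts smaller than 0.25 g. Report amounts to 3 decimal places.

sorbitol 4.392 g; L-proline 0.366 g; maltose 9.492 g; galactose 5.856 g

Scale factor relative to 1 L: 0.244.
sorbitol: 1.8% w/v = 18 g/L → 18 × 0.244 L = 4.392 g
L-proline: 0.15 g per 100 mL × 244 mL ÷ 100 = 0.366 g
maltose: 38.9 g/L × 0.244 L = 9.492 g
galactose: 2.4% w/v = 24 g/L → 24 × 0.244 L = 5.856 g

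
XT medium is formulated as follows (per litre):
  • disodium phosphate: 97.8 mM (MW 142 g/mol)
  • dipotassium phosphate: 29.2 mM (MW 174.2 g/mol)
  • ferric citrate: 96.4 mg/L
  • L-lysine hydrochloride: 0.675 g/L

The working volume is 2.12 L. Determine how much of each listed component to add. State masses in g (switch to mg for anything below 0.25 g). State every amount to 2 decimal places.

Scale factor relative to 1 L: 2.12.
disodium phosphate: 97.8 mmol/L × 142 g/mol × 2.12 L ÷ 1000 = 29.44 g
dipotassium phosphate: 29.2 mmol/L × 174.2 g/mol × 2.12 L ÷ 1000 = 10.78 g
ferric citrate: 96.4 mg/L × 2.12 L = 204.37 mg
L-lysine hydrochloride: 0.675 g/L × 2.12 L = 1.43 g

disodium phosphate 29.44 g; dipotassium phosphate 10.78 g; ferric citrate 204.37 mg; L-lysine hydrochloride 1.43 g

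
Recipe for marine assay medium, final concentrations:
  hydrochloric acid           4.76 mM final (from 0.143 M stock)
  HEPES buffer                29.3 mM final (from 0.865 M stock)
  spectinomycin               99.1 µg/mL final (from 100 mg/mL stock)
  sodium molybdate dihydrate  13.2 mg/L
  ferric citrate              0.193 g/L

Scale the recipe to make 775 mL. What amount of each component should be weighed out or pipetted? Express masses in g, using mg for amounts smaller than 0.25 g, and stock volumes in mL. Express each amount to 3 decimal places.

Scale factor relative to 1 L: 0.775.
hydrochloric acid: dilute stock: 4.76 mM × 775 mL ÷ 143 mM = 25.797 mL
HEPES buffer: C1V1 = C2V2 → 29.3 mM × 775 mL ÷ 865 mM = 26.251 mL
spectinomycin: C1V1 = C2V2 → 99.1 µg/mL × 775 mL ÷ 100000 µg/mL = 0.768 mL
sodium molybdate dihydrate: 13.2 mg/L × 0.775 L = 10.230 mg
ferric citrate: 0.193 g/L × 0.775 L = 0.149575 g = 149.575 mg

hydrochloric acid 25.797 mL; HEPES buffer 26.251 mL; spectinomycin 0.768 mL; sodium molybdate dihydrate 10.230 mg; ferric citrate 149.575 mg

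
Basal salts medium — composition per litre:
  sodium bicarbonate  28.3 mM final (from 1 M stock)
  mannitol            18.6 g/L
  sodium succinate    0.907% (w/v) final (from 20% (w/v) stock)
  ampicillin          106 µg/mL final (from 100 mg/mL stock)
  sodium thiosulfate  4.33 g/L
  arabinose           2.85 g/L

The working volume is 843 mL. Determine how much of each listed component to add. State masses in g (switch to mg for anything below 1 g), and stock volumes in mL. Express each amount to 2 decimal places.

sodium bicarbonate 23.86 mL; mannitol 15.68 g; sodium succinate 38.23 mL; ampicillin 0.89 mL; sodium thiosulfate 3.65 g; arabinose 2.40 g

Scale factor relative to 1 L: 0.843.
sodium bicarbonate: C1V1 = C2V2 → 28.3 mM × 843 mL ÷ 1000 mM = 23.86 mL
mannitol: 18.6 g/L × 0.843 L = 15.68 g
sodium succinate: C1V1 = C2V2 → 0.907% ÷ 20% × 843 mL = 38.23 mL
ampicillin: dilute stock: 106 µg/mL × 843 mL ÷ 100000 µg/mL = 0.89 mL
sodium thiosulfate: 4.33 g/L × 0.843 L = 3.65 g
arabinose: 2.85 g/L × 0.843 L = 2.40 g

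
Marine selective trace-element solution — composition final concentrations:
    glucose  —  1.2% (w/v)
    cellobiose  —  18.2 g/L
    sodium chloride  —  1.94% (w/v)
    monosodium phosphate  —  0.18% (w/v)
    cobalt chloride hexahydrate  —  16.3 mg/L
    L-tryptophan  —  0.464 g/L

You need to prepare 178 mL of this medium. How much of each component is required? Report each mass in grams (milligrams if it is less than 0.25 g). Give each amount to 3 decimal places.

glucose 2.136 g; cellobiose 3.240 g; sodium chloride 3.453 g; monosodium phosphate 0.320 g; cobalt chloride hexahydrate 2.901 mg; L-tryptophan 82.592 mg

Working volume: 178 mL = 0.178 L.
glucose: 1.2% w/v = 12 g/L → 12 × 0.178 L = 2.136 g
cellobiose: 18.2 g/L × 0.178 L = 3.240 g
sodium chloride: 1.94 g per 100 mL × 178 mL ÷ 100 = 3.453 g
monosodium phosphate: 0.18% w/v = 1.8 g/L → 1.8 × 0.178 L = 0.320 g
cobalt chloride hexahydrate: 16.3 mg/L × 0.178 L = 2.901 mg
L-tryptophan: 0.464 g/L × 0.178 L = 0.082592 g = 82.592 mg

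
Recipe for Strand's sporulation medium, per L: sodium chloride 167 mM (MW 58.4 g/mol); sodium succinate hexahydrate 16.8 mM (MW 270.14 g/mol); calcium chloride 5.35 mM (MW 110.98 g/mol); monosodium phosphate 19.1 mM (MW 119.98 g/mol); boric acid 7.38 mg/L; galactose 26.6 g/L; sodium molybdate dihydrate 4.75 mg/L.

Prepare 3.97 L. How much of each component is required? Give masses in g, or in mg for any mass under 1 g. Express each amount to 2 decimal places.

Scale factor relative to 1 L: 3.97.
sodium chloride: 167 mmol/L × 58.4 g/mol × 3.97 L ÷ 1000 = 38.72 g
sodium succinate hexahydrate: 16.8 mmol/L × 270.14 g/mol × 3.97 L ÷ 1000 = 18.02 g
calcium chloride: 5.35 mmol/L × 110.98 g/mol × 3.97 L ÷ 1000 = 2.36 g
monosodium phosphate: 19.1 mmol/L × 119.98 g/mol × 3.97 L ÷ 1000 = 9.10 g
boric acid: 7.38 mg/L × 3.97 L = 29.30 mg
galactose: 26.6 g/L × 3.97 L = 105.60 g
sodium molybdate dihydrate: 4.75 mg/L × 3.97 L = 18.86 mg

sodium chloride 38.72 g; sodium succinate hexahydrate 18.02 g; calcium chloride 2.36 g; monosodium phosphate 9.10 g; boric acid 29.30 mg; galactose 105.60 g; sodium molybdate dihydrate 18.86 mg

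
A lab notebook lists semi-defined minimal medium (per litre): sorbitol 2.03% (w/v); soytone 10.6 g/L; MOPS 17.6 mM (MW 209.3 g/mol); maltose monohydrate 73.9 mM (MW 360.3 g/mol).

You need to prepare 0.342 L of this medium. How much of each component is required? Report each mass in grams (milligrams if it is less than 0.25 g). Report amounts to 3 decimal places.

sorbitol 6.943 g; soytone 3.625 g; MOPS 1.260 g; maltose monohydrate 9.106 g

Scale factor relative to 1 L: 0.342.
sorbitol: 2.03 g per 100 mL × 342 mL ÷ 100 = 6.943 g
soytone: 10.6 g/L × 0.342 L = 3.625 g
MOPS: 17.6 mmol/L × 209.3 g/mol × 0.342 L ÷ 1000 = 1.260 g
maltose monohydrate: 73.9 mmol/L × 360.3 g/mol × 0.342 L ÷ 1000 = 9.106 g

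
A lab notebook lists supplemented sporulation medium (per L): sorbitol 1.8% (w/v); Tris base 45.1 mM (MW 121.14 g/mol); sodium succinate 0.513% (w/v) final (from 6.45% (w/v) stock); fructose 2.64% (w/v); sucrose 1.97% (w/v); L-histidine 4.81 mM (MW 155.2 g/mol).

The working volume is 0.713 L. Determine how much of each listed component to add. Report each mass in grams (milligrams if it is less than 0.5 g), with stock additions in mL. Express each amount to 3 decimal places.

Scale factor relative to 1 L: 0.713.
sorbitol: 1.8 g per 100 mL × 713 mL ÷ 100 = 12.834 g
Tris base: 45.1 mmol/L × 121.14 g/mol × 0.713 L ÷ 1000 = 3.895 g
sodium succinate: V = C2·V2/C1 = 0.513% ÷ 6.45% × 713 mL = 56.708 mL
fructose: 2.64% w/v = 26.4 g/L → 26.4 × 0.713 L = 18.823 g
sucrose: 1.97% w/v = 19.7 g/L → 19.7 × 0.713 L = 14.046 g
L-histidine: 4.81 mmol/L × 155.2 g/mol × 0.713 L ÷ 1000 = 0.532 g

sorbitol 12.834 g; Tris base 3.895 g; sodium succinate 56.708 mL; fructose 18.823 g; sucrose 14.046 g; L-histidine 0.532 g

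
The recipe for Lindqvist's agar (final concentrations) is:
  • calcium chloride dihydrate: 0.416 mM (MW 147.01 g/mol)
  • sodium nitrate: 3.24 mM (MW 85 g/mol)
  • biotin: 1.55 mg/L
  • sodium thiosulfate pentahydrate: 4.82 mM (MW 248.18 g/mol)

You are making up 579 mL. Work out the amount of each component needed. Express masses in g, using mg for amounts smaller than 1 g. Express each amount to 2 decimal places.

Working volume: 579 mL = 0.579 L.
calcium chloride dihydrate: 0.416 mmol/L × 147.01 mg/mmol × 0.579 L = 35.41 mg
sodium nitrate: 3.24 mmol/L × 85 mg/mmol × 0.579 L = 159.46 mg
biotin: 1.55 mg/L × 0.579 L = 0.90 mg
sodium thiosulfate pentahydrate: 4.82 mmol/L × 248.18 mg/mmol × 0.579 L = 692.62 mg

calcium chloride dihydrate 35.41 mg; sodium nitrate 159.46 mg; biotin 0.90 mg; sodium thiosulfate pentahydrate 692.62 mg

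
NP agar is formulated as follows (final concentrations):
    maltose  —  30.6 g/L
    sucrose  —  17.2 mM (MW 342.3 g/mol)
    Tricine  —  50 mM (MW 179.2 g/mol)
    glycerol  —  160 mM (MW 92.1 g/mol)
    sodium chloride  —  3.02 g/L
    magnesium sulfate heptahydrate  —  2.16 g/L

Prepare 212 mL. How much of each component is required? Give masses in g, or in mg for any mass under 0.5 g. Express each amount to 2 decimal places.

maltose 6.49 g; sucrose 1.25 g; Tricine 1.90 g; glycerol 3.12 g; sodium chloride 0.64 g; magnesium sulfate heptahydrate 457.92 mg

Scale factor relative to 1 L: 0.212.
maltose: 30.6 g/L × 0.212 L = 6.49 g
sucrose: 17.2 mmol/L × 342.3 g/mol × 0.212 L ÷ 1000 = 1.25 g
Tricine: 50 mmol/L × 179.2 g/mol × 0.212 L ÷ 1000 = 1.90 g
glycerol: 160 mmol/L × 92.1 g/mol × 0.212 L ÷ 1000 = 3.12 g
sodium chloride: 3.02 g/L × 0.212 L = 0.64 g
magnesium sulfate heptahydrate: 2.16 g/L × 0.212 L = 0.45792 g = 457.92 mg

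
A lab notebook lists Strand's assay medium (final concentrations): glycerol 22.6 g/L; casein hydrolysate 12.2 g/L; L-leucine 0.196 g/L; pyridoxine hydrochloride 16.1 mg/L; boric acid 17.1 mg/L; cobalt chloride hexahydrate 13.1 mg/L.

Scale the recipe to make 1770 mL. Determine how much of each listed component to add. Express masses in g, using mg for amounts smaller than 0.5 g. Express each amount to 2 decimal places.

glycerol 40.00 g; casein hydrolysate 21.59 g; L-leucine 346.92 mg; pyridoxine hydrochloride 28.50 mg; boric acid 30.27 mg; cobalt chloride hexahydrate 23.19 mg

Target volume = 1770 mL = 1.77 L.
glycerol: 22.6 g/L × 1.77 L = 40.00 g
casein hydrolysate: 12.2 g/L × 1.77 L = 21.59 g
L-leucine: 0.196 g/L × 1.77 L = 0.34692 g = 346.92 mg
pyridoxine hydrochloride: 16.1 mg/L × 1.77 L = 28.50 mg
boric acid: 17.1 mg/L × 1.77 L = 30.27 mg
cobalt chloride hexahydrate: 13.1 mg/L × 1.77 L = 23.19 mg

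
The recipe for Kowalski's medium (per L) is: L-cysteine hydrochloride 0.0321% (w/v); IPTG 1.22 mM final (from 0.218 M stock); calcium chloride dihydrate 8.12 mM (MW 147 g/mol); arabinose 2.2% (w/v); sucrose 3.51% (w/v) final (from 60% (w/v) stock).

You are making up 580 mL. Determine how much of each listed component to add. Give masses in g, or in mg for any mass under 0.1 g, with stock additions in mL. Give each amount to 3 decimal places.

Target volume = 580 mL = 0.58 L.
L-cysteine hydrochloride: 0.0321 g per 100 mL × 580 mL ÷ 100 = 0.186 g
IPTG: dilute stock: 1.22 mM × 580 mL ÷ 218 mM = 3.246 mL
calcium chloride dihydrate: 8.12 mmol/L × 147 g/mol × 0.58 L ÷ 1000 = 0.692 g
arabinose: 2.2% w/v = 22 g/L → 22 × 0.58 L = 12.760 g
sucrose: C1V1 = C2V2 → 3.51% ÷ 60% × 580 mL = 33.930 mL

L-cysteine hydrochloride 0.186 g; IPTG 3.246 mL; calcium chloride dihydrate 0.692 g; arabinose 12.760 g; sucrose 33.930 mL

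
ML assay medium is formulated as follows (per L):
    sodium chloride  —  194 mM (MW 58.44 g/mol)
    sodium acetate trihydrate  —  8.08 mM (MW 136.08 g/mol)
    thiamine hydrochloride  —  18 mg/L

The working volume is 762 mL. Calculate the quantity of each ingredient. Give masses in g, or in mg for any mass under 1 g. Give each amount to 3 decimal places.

sodium chloride 8.639 g; sodium acetate trihydrate 837.839 mg; thiamine hydrochloride 13.716 mg

Working volume: 762 mL = 0.762 L.
sodium chloride: 194 mmol/L × 58.44 g/mol × 0.762 L ÷ 1000 = 8.639 g
sodium acetate trihydrate: 8.08 mmol/L × 136.08 mg/mmol × 0.762 L = 837.839 mg
thiamine hydrochloride: 18 mg/L × 0.762 L = 13.716 mg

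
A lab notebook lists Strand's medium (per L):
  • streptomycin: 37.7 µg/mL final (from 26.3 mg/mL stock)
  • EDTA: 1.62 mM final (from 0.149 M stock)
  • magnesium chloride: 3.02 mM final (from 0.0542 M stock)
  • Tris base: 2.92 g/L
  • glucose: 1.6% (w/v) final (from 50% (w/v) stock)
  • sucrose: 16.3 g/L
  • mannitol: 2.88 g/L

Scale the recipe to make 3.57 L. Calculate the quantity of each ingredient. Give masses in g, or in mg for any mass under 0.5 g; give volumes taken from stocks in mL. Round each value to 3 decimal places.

Working volume: 3.57 L.
streptomycin: dilute stock: 37.7 µg/mL × 3570 mL ÷ 26300 µg/mL = 5.117 mL
EDTA: C1V1 = C2V2 → 1.62 mM × 3570 mL ÷ 149 mM = 38.815 mL
magnesium chloride: V = C2·V2/C1 = 3.02 mM × 3570 mL ÷ 54.2 mM = 198.919 mL
Tris base: 2.92 g/L × 3.57 L = 10.424 g
glucose: C1V1 = C2V2 → 1.6% ÷ 50% × 3570 mL = 114.240 mL
sucrose: 16.3 g/L × 3.57 L = 58.191 g
mannitol: 2.88 g/L × 3.57 L = 10.282 g

streptomycin 5.117 mL; EDTA 38.815 mL; magnesium chloride 198.919 mL; Tris base 10.424 g; glucose 114.240 mL; sucrose 58.191 g; mannitol 10.282 g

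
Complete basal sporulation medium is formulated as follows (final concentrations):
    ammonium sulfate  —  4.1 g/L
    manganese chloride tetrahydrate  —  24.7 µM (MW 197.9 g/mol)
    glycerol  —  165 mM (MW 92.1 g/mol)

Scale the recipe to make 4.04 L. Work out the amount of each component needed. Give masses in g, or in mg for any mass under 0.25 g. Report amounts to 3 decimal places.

ammonium sulfate 16.564 g; manganese chloride tetrahydrate 19.748 mg; glycerol 61.394 g

Working volume: 4.04 L.
ammonium sulfate: 4.1 g/L × 4.04 L = 16.564 g
manganese chloride tetrahydrate: 24.7 µmol/L × 197.9 g/mol × 4.04 L ÷ 1000 = 19.748 mg
glycerol: 165 mmol/L × 92.1 g/mol × 4.04 L ÷ 1000 = 61.394 g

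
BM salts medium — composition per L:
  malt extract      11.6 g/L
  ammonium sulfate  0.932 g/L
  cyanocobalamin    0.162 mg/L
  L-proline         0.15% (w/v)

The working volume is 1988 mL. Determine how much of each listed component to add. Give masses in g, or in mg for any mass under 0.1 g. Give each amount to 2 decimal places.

Target volume = 1988 mL = 1.988 L.
malt extract: 11.6 g/L × 1.988 L = 23.06 g
ammonium sulfate: 0.932 g/L × 1.988 L = 1.85 g
cyanocobalamin: 0.162 mg/L × 1.988 L = 0.32 mg
L-proline: 0.15% w/v = 1.5 g/L → 1.5 × 1.988 L = 2.98 g

malt extract 23.06 g; ammonium sulfate 1.85 g; cyanocobalamin 0.32 mg; L-proline 2.98 g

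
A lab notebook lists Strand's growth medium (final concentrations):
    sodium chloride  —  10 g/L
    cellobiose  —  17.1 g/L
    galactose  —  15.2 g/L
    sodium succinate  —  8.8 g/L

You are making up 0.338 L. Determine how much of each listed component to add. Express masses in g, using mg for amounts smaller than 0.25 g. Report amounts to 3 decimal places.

Scale factor relative to 1 L: 0.338.
sodium chloride: 10 g/L × 0.338 L = 3.380 g
cellobiose: 17.1 g/L × 0.338 L = 5.780 g
galactose: 15.2 g/L × 0.338 L = 5.138 g
sodium succinate: 8.8 g/L × 0.338 L = 2.974 g

sodium chloride 3.380 g; cellobiose 5.780 g; galactose 5.138 g; sodium succinate 2.974 g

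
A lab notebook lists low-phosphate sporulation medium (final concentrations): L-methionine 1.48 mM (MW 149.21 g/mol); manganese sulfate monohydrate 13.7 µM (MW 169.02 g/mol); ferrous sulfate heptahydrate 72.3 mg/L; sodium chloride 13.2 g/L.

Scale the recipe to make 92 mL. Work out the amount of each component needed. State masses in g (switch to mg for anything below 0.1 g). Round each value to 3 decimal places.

Working volume: 92 mL = 0.092 L.
L-methionine: 1.48 mmol/L × 149.21 mg/mmol × 0.092 L = 20.316 mg
manganese sulfate monohydrate: 13.7 µmol/L × 169.02 g/mol × 0.092 L ÷ 1000 = 0.213 mg
ferrous sulfate heptahydrate: 72.3 mg/L × 0.092 L = 6.652 mg
sodium chloride: 13.2 g/L × 0.092 L = 1.214 g

L-methionine 20.316 mg; manganese sulfate monohydrate 0.213 mg; ferrous sulfate heptahydrate 6.652 mg; sodium chloride 1.214 g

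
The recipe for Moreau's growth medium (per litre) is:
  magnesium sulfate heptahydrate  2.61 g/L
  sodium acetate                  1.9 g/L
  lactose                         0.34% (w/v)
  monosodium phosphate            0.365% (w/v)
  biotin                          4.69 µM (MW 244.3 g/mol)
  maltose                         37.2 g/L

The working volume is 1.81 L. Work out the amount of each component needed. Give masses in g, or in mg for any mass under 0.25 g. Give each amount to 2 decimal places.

Scale factor relative to 1 L: 1.81.
magnesium sulfate heptahydrate: 2.61 g/L × 1.81 L = 4.72 g
sodium acetate: 1.9 g/L × 1.81 L = 3.44 g
lactose: 0.34% w/v = 3.4 g/L → 3.4 × 1.81 L = 6.15 g
monosodium phosphate: 0.365 g per 100 mL × 1810 mL ÷ 100 = 6.61 g
biotin: 4.69 µmol/L × 244.3 g/mol × 1.81 L ÷ 1000 = 2.07 mg
maltose: 37.2 g/L × 1.81 L = 67.33 g

magnesium sulfate heptahydrate 4.72 g; sodium acetate 3.44 g; lactose 6.15 g; monosodium phosphate 6.61 g; biotin 2.07 mg; maltose 67.33 g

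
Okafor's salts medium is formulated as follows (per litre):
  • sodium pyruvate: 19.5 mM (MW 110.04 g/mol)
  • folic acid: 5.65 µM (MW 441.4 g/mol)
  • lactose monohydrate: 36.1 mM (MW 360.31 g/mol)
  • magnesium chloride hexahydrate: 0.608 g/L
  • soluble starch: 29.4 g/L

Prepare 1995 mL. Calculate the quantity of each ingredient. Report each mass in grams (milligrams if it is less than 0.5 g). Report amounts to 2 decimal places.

Scale factor relative to 1 L: 1.995.
sodium pyruvate: 19.5 mmol/L × 110.04 g/mol × 1.995 L ÷ 1000 = 4.28 g
folic acid: 5.65 µmol/L × 441.4 g/mol × 1.995 L ÷ 1000 = 4.98 mg
lactose monohydrate: 36.1 mmol/L × 360.31 g/mol × 1.995 L ÷ 1000 = 25.95 g
magnesium chloride hexahydrate: 0.608 g/L × 1.995 L = 1.21 g
soluble starch: 29.4 g/L × 1.995 L = 58.65 g

sodium pyruvate 4.28 g; folic acid 4.98 mg; lactose monohydrate 25.95 g; magnesium chloride hexahydrate 1.21 g; soluble starch 58.65 g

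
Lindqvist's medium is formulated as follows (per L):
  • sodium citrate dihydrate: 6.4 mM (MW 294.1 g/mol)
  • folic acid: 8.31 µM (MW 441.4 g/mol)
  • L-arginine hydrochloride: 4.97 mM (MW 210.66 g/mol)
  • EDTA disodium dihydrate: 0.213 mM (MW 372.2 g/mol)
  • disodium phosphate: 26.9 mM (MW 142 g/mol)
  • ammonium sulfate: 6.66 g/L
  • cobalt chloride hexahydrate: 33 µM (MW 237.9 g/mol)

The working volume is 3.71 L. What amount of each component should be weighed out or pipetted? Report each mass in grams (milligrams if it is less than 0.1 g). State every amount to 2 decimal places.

sodium citrate dihydrate 6.98 g; folic acid 13.61 mg; L-arginine hydrochloride 3.88 g; EDTA disodium dihydrate 0.29 g; disodium phosphate 14.17 g; ammonium sulfate 24.71 g; cobalt chloride hexahydrate 29.13 mg

Working volume: 3.71 L.
sodium citrate dihydrate: 6.4 mmol/L × 294.1 g/mol × 3.71 L ÷ 1000 = 6.98 g
folic acid: 8.31 µmol/L × 441.4 g/mol × 3.71 L ÷ 1000 = 13.61 mg
L-arginine hydrochloride: 4.97 mmol/L × 210.66 g/mol × 3.71 L ÷ 1000 = 3.88 g
EDTA disodium dihydrate: 0.213 mmol/L × 372.2 g/mol × 3.71 L ÷ 1000 = 0.29 g
disodium phosphate: 26.9 mmol/L × 142 g/mol × 3.71 L ÷ 1000 = 14.17 g
ammonium sulfate: 6.66 g/L × 3.71 L = 24.71 g
cobalt chloride hexahydrate: 33 µmol/L × 237.9 g/mol × 3.71 L ÷ 1000 = 29.13 mg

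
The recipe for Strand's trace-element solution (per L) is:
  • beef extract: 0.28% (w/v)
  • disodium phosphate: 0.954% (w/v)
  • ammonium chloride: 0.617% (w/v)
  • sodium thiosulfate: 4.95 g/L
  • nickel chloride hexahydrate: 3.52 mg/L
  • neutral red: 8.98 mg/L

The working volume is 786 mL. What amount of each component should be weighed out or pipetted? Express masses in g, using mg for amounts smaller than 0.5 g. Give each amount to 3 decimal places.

beef extract 2.201 g; disodium phosphate 7.498 g; ammonium chloride 4.850 g; sodium thiosulfate 3.891 g; nickel chloride hexahydrate 2.767 mg; neutral red 7.058 mg

Working volume: 786 mL = 0.786 L.
beef extract: 0.28 g per 100 mL × 786 mL ÷ 100 = 2.201 g
disodium phosphate: 0.954 g per 100 mL × 786 mL ÷ 100 = 7.498 g
ammonium chloride: 0.617% w/v = 6.17 g/L → 6.17 × 0.786 L = 4.850 g
sodium thiosulfate: 4.95 g/L × 0.786 L = 3.891 g
nickel chloride hexahydrate: 3.52 mg/L × 0.786 L = 2.767 mg
neutral red: 8.98 mg/L × 0.786 L = 7.058 mg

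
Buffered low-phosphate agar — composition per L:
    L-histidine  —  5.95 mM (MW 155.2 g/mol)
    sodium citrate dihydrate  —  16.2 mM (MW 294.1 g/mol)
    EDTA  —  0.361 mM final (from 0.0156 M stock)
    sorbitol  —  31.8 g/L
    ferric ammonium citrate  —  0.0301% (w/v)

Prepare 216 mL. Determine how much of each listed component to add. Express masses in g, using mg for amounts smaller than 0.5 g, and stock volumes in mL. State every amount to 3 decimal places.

Working volume: 216 mL = 0.216 L.
L-histidine: 5.95 mmol/L × 155.2 mg/mmol × 0.216 L = 199.463 mg
sodium citrate dihydrate: 16.2 mmol/L × 294.1 g/mol × 0.216 L ÷ 1000 = 1.029 g
EDTA: C1V1 = C2V2 → 0.361 mM × 216 mL ÷ 15.6 mM = 4.998 mL
sorbitol: 31.8 g/L × 0.216 L = 6.869 g
ferric ammonium citrate: 0.0301% w/v = 0.301 g/L → 0.301 × 0.216 L = 0.065016 g = 65.016 mg

L-histidine 199.463 mg; sodium citrate dihydrate 1.029 g; EDTA 4.998 mL; sorbitol 6.869 g; ferric ammonium citrate 65.016 mg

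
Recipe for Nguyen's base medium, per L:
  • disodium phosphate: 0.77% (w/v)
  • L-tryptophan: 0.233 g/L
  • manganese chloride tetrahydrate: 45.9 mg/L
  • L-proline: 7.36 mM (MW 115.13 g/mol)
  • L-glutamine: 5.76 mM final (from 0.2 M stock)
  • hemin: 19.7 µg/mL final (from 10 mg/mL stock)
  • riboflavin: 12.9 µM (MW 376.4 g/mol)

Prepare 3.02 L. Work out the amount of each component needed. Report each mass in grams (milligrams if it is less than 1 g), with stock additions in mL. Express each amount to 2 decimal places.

disodium phosphate 23.25 g; L-tryptophan 703.66 mg; manganese chloride tetrahydrate 138.62 mg; L-proline 2.56 g; L-glutamine 86.98 mL; hemin 5.95 mL; riboflavin 14.66 mg

Working volume: 3.02 L.
disodium phosphate: 0.77% w/v = 7.7 g/L → 7.7 × 3.02 L = 23.25 g
L-tryptophan: 0.233 g/L × 3.02 L = 0.70366 g = 703.66 mg
manganese chloride tetrahydrate: 45.9 mg/L × 3.02 L = 138.62 mg
L-proline: 7.36 mmol/L × 115.13 g/mol × 3.02 L ÷ 1000 = 2.56 g
L-glutamine: C1V1 = C2V2 → 5.76 mM × 3020 mL ÷ 200 mM = 86.98 mL
hemin: C1V1 = C2V2 → 19.7 µg/mL × 3020 mL ÷ 10000 µg/mL = 5.95 mL
riboflavin: 12.9 µmol/L × 376.4 g/mol × 3.02 L ÷ 1000 = 14.66 mg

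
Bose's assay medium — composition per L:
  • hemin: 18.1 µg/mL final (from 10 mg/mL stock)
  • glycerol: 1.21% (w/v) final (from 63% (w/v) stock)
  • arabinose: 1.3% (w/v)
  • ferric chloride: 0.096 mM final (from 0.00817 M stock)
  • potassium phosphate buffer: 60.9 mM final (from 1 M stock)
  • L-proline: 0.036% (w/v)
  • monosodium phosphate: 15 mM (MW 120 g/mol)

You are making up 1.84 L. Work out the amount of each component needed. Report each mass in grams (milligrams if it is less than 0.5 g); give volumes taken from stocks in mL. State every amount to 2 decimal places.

hemin 3.33 mL; glycerol 35.34 mL; arabinose 23.92 g; ferric chloride 21.62 mL; potassium phosphate buffer 112.06 mL; L-proline 0.66 g; monosodium phosphate 3.31 g

Scale factor relative to 1 L: 1.84.
hemin: dilute stock: 18.1 µg/mL × 1840 mL ÷ 10000 µg/mL = 3.33 mL
glycerol: C1V1 = C2V2 → 1.21% ÷ 63% × 1840 mL = 35.34 mL
arabinose: 1.3 g per 100 mL × 1840 mL ÷ 100 = 23.92 g
ferric chloride: dilute stock: 0.096 mM × 1840 mL ÷ 8.17 mM = 21.62 mL
potassium phosphate buffer: V = C2·V2/C1 = 60.9 mM × 1840 mL ÷ 1000 mM = 112.06 mL
L-proline: 0.036 g per 100 mL × 1840 mL ÷ 100 = 0.66 g
monosodium phosphate: 15 mmol/L × 120 g/mol × 1.84 L ÷ 1000 = 3.31 g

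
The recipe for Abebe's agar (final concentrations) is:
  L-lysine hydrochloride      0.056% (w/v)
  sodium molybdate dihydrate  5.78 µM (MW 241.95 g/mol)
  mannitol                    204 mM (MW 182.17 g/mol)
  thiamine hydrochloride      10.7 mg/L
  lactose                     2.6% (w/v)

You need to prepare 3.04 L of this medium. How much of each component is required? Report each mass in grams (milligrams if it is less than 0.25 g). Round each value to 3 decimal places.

L-lysine hydrochloride 1.702 g; sodium molybdate dihydrate 4.251 mg; mannitol 112.975 g; thiamine hydrochloride 32.528 mg; lactose 79.040 g

Working volume: 3.04 L.
L-lysine hydrochloride: 0.056% w/v = 0.56 g/L → 0.56 × 3.04 L = 1.702 g
sodium molybdate dihydrate: 5.78 µmol/L × 241.95 g/mol × 3.04 L ÷ 1000 = 4.251 mg
mannitol: 204 mmol/L × 182.17 g/mol × 3.04 L ÷ 1000 = 112.975 g
thiamine hydrochloride: 10.7 mg/L × 3.04 L = 32.528 mg
lactose: 2.6% w/v = 26 g/L → 26 × 3.04 L = 79.040 g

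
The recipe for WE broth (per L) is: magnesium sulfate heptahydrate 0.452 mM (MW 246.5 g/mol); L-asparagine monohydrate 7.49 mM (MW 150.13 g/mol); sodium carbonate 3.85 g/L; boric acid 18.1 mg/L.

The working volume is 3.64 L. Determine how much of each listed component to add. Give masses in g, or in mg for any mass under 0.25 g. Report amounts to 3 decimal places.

Working volume: 3.64 L.
magnesium sulfate heptahydrate: 0.452 mmol/L × 246.5 g/mol × 3.64 L ÷ 1000 = 0.406 g
L-asparagine monohydrate: 7.49 mmol/L × 150.13 g/mol × 3.64 L ÷ 1000 = 4.093 g
sodium carbonate: 3.85 g/L × 3.64 L = 14.014 g
boric acid: 18.1 mg/L × 3.64 L = 65.884 mg

magnesium sulfate heptahydrate 0.406 g; L-asparagine monohydrate 4.093 g; sodium carbonate 14.014 g; boric acid 65.884 mg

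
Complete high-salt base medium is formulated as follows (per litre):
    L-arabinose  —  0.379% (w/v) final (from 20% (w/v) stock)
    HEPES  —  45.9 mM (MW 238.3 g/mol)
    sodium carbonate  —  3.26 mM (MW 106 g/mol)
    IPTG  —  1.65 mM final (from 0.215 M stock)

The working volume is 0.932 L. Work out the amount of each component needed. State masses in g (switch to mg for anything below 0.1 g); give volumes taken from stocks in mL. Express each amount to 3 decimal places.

L-arabinose 17.661 mL; HEPES 10.194 g; sodium carbonate 0.322 g; IPTG 7.153 mL

Working volume: 0.932 L.
L-arabinose: dilute stock: 0.379% ÷ 20% × 932 mL = 17.661 mL
HEPES: 45.9 mmol/L × 238.3 g/mol × 0.932 L ÷ 1000 = 10.194 g
sodium carbonate: 3.26 mmol/L × 106 g/mol × 0.932 L ÷ 1000 = 0.322 g
IPTG: C1V1 = C2V2 → 1.65 mM × 932 mL ÷ 215 mM = 7.153 mL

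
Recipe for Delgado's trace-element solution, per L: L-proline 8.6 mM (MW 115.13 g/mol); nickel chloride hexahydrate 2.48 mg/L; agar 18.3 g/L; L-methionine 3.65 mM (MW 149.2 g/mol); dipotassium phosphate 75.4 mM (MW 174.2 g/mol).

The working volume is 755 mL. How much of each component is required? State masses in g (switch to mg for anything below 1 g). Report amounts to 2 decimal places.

Scale factor relative to 1 L: 0.755.
L-proline: 8.6 mmol/L × 115.13 mg/mmol × 0.755 L = 747.54 mg
nickel chloride hexahydrate: 2.48 mg/L × 0.755 L = 1.87 mg
agar: 18.3 g/L × 0.755 L = 13.82 g
L-methionine: 3.65 mmol/L × 149.2 mg/mmol × 0.755 L = 411.16 mg
dipotassium phosphate: 75.4 mmol/L × 174.2 g/mol × 0.755 L ÷ 1000 = 9.92 g

L-proline 747.54 mg; nickel chloride hexahydrate 1.87 mg; agar 13.82 g; L-methionine 411.16 mg; dipotassium phosphate 9.92 g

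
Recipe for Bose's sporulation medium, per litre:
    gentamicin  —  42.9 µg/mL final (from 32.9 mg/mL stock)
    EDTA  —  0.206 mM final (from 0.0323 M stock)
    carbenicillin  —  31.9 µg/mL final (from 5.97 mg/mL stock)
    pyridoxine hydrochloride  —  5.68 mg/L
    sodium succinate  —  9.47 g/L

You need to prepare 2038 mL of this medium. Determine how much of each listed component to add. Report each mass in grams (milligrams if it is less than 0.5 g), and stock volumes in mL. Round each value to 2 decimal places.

Target volume = 2038 mL = 2.038 L.
gentamicin: V = C2·V2/C1 = 42.9 µg/mL × 2038 mL ÷ 32900 µg/mL = 2.66 mL
EDTA: V = C2·V2/C1 = 0.206 mM × 2038 mL ÷ 32.3 mM = 13.00 mL
carbenicillin: dilute stock: 31.9 µg/mL × 2038 mL ÷ 5970 µg/mL = 10.89 mL
pyridoxine hydrochloride: 5.68 mg/L × 2.038 L = 11.58 mg
sodium succinate: 9.47 g/L × 2.038 L = 19.30 g

gentamicin 2.66 mL; EDTA 13.00 mL; carbenicillin 10.89 mL; pyridoxine hydrochloride 11.58 mg; sodium succinate 19.30 g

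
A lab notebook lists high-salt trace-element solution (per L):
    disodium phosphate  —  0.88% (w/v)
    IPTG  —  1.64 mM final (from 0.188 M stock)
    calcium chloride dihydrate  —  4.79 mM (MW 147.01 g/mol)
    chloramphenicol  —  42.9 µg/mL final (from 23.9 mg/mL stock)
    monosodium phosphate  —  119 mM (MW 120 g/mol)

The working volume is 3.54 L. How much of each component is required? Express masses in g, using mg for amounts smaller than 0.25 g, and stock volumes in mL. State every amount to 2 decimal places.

Working volume: 3.54 L.
disodium phosphate: 0.88% w/v = 8.8 g/L → 8.8 × 3.54 L = 31.15 g
IPTG: dilute stock: 1.64 mM × 3540 mL ÷ 188 mM = 30.88 mL
calcium chloride dihydrate: 4.79 mmol/L × 147.01 g/mol × 3.54 L ÷ 1000 = 2.49 g
chloramphenicol: C1V1 = C2V2 → 42.9 µg/mL × 3540 mL ÷ 23900 µg/mL = 6.35 mL
monosodium phosphate: 119 mmol/L × 120 g/mol × 3.54 L ÷ 1000 = 50.55 g

disodium phosphate 31.15 g; IPTG 30.88 mL; calcium chloride dihydrate 2.49 g; chloramphenicol 6.35 mL; monosodium phosphate 50.55 g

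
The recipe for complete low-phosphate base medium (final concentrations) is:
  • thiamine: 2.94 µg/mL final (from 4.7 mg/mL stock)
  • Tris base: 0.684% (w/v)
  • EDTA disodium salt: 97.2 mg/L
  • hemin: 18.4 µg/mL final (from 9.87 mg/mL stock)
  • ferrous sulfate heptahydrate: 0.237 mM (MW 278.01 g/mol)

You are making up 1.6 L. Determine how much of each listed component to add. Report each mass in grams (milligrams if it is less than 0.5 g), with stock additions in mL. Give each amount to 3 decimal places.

thiamine 1.001 mL; Tris base 10.944 g; EDTA disodium salt 155.520 mg; hemin 2.983 mL; ferrous sulfate heptahydrate 105.421 mg

Scale factor relative to 1 L: 1.6.
thiamine: V = C2·V2/C1 = 2.94 µg/mL × 1600 mL ÷ 4700 µg/mL = 1.001 mL
Tris base: 0.684 g per 100 mL × 1600 mL ÷ 100 = 10.944 g
EDTA disodium salt: 97.2 mg/L × 1.6 L = 155.520 mg
hemin: V = C2·V2/C1 = 18.4 µg/mL × 1600 mL ÷ 9870 µg/mL = 2.983 mL
ferrous sulfate heptahydrate: 0.237 mmol/L × 278.01 mg/mmol × 1.6 L = 105.421 mg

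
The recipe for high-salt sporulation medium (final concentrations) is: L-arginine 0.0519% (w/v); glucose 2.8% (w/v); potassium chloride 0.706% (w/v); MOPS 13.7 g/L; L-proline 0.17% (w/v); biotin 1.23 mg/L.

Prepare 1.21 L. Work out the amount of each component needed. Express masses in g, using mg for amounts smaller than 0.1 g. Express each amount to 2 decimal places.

Working volume: 1.21 L.
L-arginine: 0.0519 g per 100 mL × 1210 mL ÷ 100 = 0.63 g
glucose: 2.8 g per 100 mL × 1210 mL ÷ 100 = 33.88 g
potassium chloride: 0.706% w/v = 7.06 g/L → 7.06 × 1.21 L = 8.54 g
MOPS: 13.7 g/L × 1.21 L = 16.58 g
L-proline: 0.17% w/v = 1.7 g/L → 1.7 × 1.21 L = 2.06 g
biotin: 1.23 mg/L × 1.21 L = 1.49 mg

L-arginine 0.63 g; glucose 33.88 g; potassium chloride 8.54 g; MOPS 16.58 g; L-proline 2.06 g; biotin 1.49 mg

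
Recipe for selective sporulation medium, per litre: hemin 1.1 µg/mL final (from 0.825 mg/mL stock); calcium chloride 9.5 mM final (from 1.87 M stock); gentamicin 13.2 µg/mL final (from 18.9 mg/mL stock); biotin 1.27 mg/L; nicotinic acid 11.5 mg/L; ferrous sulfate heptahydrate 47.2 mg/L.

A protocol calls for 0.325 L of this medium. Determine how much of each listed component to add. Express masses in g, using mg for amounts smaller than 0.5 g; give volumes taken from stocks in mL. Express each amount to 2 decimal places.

Working volume: 0.325 L.
hemin: V = C2·V2/C1 = 1.1 µg/mL × 325 mL ÷ 825 µg/mL = 0.43 mL
calcium chloride: C1V1 = C2V2 → 9.5 mM × 325 mL ÷ 1870 mM = 1.65 mL
gentamicin: V = C2·V2/C1 = 13.2 µg/mL × 325 mL ÷ 18900 µg/mL = 0.23 mL
biotin: 1.27 mg/L × 0.325 L = 0.41 mg
nicotinic acid: 11.5 mg/L × 0.325 L = 3.74 mg
ferrous sulfate heptahydrate: 47.2 mg/L × 0.325 L = 15.34 mg

hemin 0.43 mL; calcium chloride 1.65 mL; gentamicin 0.23 mL; biotin 0.41 mg; nicotinic acid 3.74 mg; ferrous sulfate heptahydrate 15.34 mg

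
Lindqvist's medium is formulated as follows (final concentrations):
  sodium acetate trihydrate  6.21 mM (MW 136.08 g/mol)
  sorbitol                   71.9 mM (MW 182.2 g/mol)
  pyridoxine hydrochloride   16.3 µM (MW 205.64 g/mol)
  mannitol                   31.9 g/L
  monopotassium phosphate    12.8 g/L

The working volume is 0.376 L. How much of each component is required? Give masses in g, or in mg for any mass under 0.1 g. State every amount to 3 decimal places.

sodium acetate trihydrate 0.318 g; sorbitol 4.926 g; pyridoxine hydrochloride 1.260 mg; mannitol 11.994 g; monopotassium phosphate 4.813 g

Scale factor relative to 1 L: 0.376.
sodium acetate trihydrate: 6.21 mmol/L × 136.08 g/mol × 0.376 L ÷ 1000 = 0.318 g
sorbitol: 71.9 mmol/L × 182.2 g/mol × 0.376 L ÷ 1000 = 4.926 g
pyridoxine hydrochloride: 16.3 µmol/L × 205.64 g/mol × 0.376 L ÷ 1000 = 1.260 mg
mannitol: 31.9 g/L × 0.376 L = 11.994 g
monopotassium phosphate: 12.8 g/L × 0.376 L = 4.813 g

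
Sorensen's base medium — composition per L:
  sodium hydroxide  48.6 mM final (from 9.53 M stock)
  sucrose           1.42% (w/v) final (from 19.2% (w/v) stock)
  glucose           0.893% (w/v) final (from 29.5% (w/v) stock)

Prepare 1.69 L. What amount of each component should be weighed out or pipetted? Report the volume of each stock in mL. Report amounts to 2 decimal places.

sodium hydroxide 8.62 mL; sucrose 124.99 mL; glucose 51.16 mL

Working volume: 1.69 L.
sodium hydroxide: dilute stock: 48.6 mM × 1690 mL ÷ 9530 mM = 8.62 mL
sucrose: C1V1 = C2V2 → 1.42% ÷ 19.2% × 1690 mL = 124.99 mL
glucose: C1V1 = C2V2 → 0.893% ÷ 29.5% × 1690 mL = 51.16 mL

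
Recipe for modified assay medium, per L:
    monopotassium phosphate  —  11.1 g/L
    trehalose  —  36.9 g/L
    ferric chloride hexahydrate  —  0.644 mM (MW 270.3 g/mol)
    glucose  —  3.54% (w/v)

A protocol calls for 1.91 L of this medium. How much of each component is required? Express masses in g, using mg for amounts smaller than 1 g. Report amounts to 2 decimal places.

Working volume: 1.91 L.
monopotassium phosphate: 11.1 g/L × 1.91 L = 21.20 g
trehalose: 36.9 g/L × 1.91 L = 70.48 g
ferric chloride hexahydrate: 0.644 mmol/L × 270.3 mg/mmol × 1.91 L = 332.48 mg
glucose: 3.54% w/v = 35.4 g/L → 35.4 × 1.91 L = 67.61 g

monopotassium phosphate 21.20 g; trehalose 70.48 g; ferric chloride hexahydrate 332.48 mg; glucose 67.61 g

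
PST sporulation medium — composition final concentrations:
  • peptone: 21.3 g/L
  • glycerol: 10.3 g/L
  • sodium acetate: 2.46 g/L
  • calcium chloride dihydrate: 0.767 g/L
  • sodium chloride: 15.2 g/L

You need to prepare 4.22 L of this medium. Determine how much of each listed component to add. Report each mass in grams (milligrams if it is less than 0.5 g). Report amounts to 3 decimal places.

Scale factor relative to 1 L: 4.22.
peptone: 21.3 g/L × 4.22 L = 89.886 g
glycerol: 10.3 g/L × 4.22 L = 43.466 g
sodium acetate: 2.46 g/L × 4.22 L = 10.381 g
calcium chloride dihydrate: 0.767 g/L × 4.22 L = 3.237 g
sodium chloride: 15.2 g/L × 4.22 L = 64.144 g

peptone 89.886 g; glycerol 43.466 g; sodium acetate 10.381 g; calcium chloride dihydrate 3.237 g; sodium chloride 64.144 g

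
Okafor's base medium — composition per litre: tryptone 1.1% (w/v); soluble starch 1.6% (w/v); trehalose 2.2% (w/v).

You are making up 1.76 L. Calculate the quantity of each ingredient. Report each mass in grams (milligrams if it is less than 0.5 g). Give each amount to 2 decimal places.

Scale factor relative to 1 L: 1.76.
tryptone: 1.1% w/v = 11 g/L → 11 × 1.76 L = 19.36 g
soluble starch: 1.6% w/v = 16 g/L → 16 × 1.76 L = 28.16 g
trehalose: 2.2 g per 100 mL × 1760 mL ÷ 100 = 38.72 g

tryptone 19.36 g; soluble starch 28.16 g; trehalose 38.72 g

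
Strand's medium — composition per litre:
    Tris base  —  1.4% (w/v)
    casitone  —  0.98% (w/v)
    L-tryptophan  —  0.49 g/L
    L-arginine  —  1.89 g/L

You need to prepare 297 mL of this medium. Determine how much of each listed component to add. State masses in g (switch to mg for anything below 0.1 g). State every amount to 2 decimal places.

Working volume: 297 mL = 0.297 L.
Tris base: 1.4% w/v = 14 g/L → 14 × 0.297 L = 4.16 g
casitone: 0.98 g per 100 mL × 297 mL ÷ 100 = 2.91 g
L-tryptophan: 0.49 g/L × 0.297 L = 0.15 g
L-arginine: 1.89 g/L × 0.297 L = 0.56 g

Tris base 4.16 g; casitone 2.91 g; L-tryptophan 0.15 g; L-arginine 0.56 g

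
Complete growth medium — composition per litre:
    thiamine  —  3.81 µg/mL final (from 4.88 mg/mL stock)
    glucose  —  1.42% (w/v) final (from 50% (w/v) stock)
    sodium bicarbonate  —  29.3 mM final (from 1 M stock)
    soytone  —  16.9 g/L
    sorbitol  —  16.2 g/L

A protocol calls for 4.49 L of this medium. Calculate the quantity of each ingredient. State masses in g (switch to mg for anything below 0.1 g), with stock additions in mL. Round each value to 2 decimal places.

Working volume: 4.49 L.
thiamine: dilute stock: 3.81 µg/mL × 4490 mL ÷ 4880 µg/mL = 3.51 mL
glucose: C1V1 = C2V2 → 1.42% ÷ 50% × 4490 mL = 127.52 mL
sodium bicarbonate: V = C2·V2/C1 = 29.3 mM × 4490 mL ÷ 1000 mM = 131.56 mL
soytone: 16.9 g/L × 4.49 L = 75.88 g
sorbitol: 16.2 g/L × 4.49 L = 72.74 g

thiamine 3.51 mL; glucose 127.52 mL; sodium bicarbonate 131.56 mL; soytone 75.88 g; sorbitol 72.74 g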